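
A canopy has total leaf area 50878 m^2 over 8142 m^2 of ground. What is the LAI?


LAI = 50878 / 8142 = 6.2488 ≈ 6.25

6.25


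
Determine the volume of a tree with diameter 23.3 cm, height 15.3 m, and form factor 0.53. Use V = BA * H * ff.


(D/200)^2 = (23.3/200)^2 = 0.1165^2 = 0.01357225
BA = 3.141593 * 0.01357225 = 0.0426385 m^2
V = 0.0426385 * 15.3 * 0.53 = 0.345756 ≈ 0.346 m^3

0.346 m^3


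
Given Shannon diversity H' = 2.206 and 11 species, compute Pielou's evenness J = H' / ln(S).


ln(11) = 2.39790
J = H' / ln(S) = 2.206 / 2.39790 = 0.919972 ≈ 0.9200

0.9200


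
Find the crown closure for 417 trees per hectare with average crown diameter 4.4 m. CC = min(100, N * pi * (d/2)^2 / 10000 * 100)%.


(d/2)^2 = (4.4/2)^2 = 2.2^2 = 4.84
Crown area = 3.141593 * 4.84 = 15.2053 m^2
N * area / 10000 * 100 = 417 * 15.2053 / 10000 * 100 = 63.4061
CC = min(100, 63.4061) = 63.4061 ≈ 63.4%

63.4%


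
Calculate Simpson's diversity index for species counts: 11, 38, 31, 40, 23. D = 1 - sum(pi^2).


Total N = 11 + 38 + 31 + 40 + 23 = 143
Per-species terms:
  p = 11/143 = 0.076923; p^2 = 0.076923^2 = 0.005917
  p = 38/143 = 0.265734; p^2 = 0.265734^2 = 0.070615
  p = 31/143 = 0.216783; p^2 = 0.216783^2 = 0.046995
  p = 40/143 = 0.279720; p^2 = 0.279720^2 = 0.078243
  p = 23/143 = 0.160839; p^2 = 0.160839^2 = 0.025869
sum(p^2) = 0.005917 + 0.070615 + 0.046995 + 0.078243 + 0.025869 = 0.227639
D = 1 - 0.227639 = 0.772361 ≈ 0.7724

0.7724


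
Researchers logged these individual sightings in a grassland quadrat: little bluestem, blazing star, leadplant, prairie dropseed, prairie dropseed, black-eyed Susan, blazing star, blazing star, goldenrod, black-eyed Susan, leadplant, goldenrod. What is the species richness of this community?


Total individuals logged = 12
Distinct species (count of individuals): little bluestem (1), blazing star (3), leadplant (2), prairie dropseed (2), black-eyed Susan (2), goldenrod (2)
Species richness = number of distinct species = 6

6


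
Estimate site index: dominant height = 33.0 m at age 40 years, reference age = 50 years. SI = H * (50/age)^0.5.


50/40 = 1.25000
(1.25000)^0.5 = 1.11803
SI = 33.0 * 1.11803 = 36.8950 ≈ 36.9 m

36.9 m


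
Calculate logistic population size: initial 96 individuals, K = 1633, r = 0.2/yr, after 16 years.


(K - N0)/N0 = (1633 - 96)/96 = 1537/96 = 16.0104
r*t = 0.2 * 16 = 3.2; exp(-3.2) = 0.0407622
16.0104 * 0.0407622 = 0.652619
1 + 0.652619 = 1.65262
N = 1633 / 1.65262 = 988.128 ≈ 988

988


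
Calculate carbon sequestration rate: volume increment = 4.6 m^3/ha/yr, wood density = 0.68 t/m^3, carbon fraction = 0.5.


C = 4.6 * 0.68 * 0.5 = 1.564 ≈ 1.56 t C/ha/yr

1.56 t C/ha/yr


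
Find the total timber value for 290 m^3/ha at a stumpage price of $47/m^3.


Value = 290 * 47 = $13630/ha

$13630/ha


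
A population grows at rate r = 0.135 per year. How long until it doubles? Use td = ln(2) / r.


td = ln(2) / 0.135 = 0.693147 / 0.135 = 5.13442 ≈ 5.1 years

5.1 years


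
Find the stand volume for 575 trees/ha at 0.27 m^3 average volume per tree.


V_stand = 575 * 0.27 = 155.25 ≈ 155.3 m^3/ha

155.3 m^3/ha


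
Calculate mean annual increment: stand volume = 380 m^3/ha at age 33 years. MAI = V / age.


MAI = 380 / 33 = 11.5152 ≈ 11.52 m^3/ha/yr

11.52 m^3/ha/yr


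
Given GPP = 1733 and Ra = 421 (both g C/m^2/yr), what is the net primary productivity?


NPP = GPP - Ra = 1733 - 421 = 1312 g C/m^2/yr

1312 g C/m^2/yr


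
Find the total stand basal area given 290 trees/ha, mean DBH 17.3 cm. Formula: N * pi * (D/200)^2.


(D/200)^2 = (17.3/200)^2 = 0.0865^2 = 0.00748225
Individual BA = 3.141593 * 0.00748225 = 0.0235062 m^2
Stand BA = 290 * 0.0235062 = 6.81680 ≈ 6.82 m^2/ha

6.82 m^2/ha


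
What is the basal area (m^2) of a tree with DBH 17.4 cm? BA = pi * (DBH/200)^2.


D/200 = 17.4/200 = 0.087 m
(D/200)^2 = 0.087^2 = 0.007569
BA = 3.141593 * 0.007569 = 0.0237787 ≈ 0.0238 m^2

0.0238 m^2


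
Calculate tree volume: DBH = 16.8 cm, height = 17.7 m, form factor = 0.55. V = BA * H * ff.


(D/200)^2 = (16.8/200)^2 = 0.084^2 = 0.007056
BA = 3.141593 * 0.007056 = 0.0221671 m^2
V = 0.0221671 * 17.7 * 0.55 = 0.215797 ≈ 0.216 m^3

0.216 m^3


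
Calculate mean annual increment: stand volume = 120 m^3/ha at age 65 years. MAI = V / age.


MAI = 120 / 65 = 1.8462 ≈ 1.85 m^3/ha/yr

1.85 m^3/ha/yr


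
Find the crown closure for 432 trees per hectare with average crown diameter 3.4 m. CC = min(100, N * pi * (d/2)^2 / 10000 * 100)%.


(d/2)^2 = (3.4/2)^2 = 1.7^2 = 2.89
Crown area = 3.141593 * 2.89 = 9.07920 m^2
N * area / 10000 * 100 = 432 * 9.07920 / 10000 * 100 = 39.2221
CC = min(100, 39.2221) = 39.2221 ≈ 39.2%

39.2%


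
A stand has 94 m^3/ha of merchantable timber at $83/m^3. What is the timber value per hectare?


Value = 94 * 83 = $7802/ha

$7802/ha


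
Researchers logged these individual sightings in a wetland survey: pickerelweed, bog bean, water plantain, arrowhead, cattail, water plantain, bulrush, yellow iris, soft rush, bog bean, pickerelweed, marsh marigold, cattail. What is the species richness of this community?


Total individuals logged = 13
Distinct species (count of individuals): pickerelweed (2), bog bean (2), water plantain (2), arrowhead (1), cattail (2), bulrush (1), yellow iris (1), soft rush (1), marsh marigold (1)
Species richness = number of distinct species = 9

9


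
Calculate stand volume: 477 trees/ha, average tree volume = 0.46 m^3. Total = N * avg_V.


V_stand = 477 * 0.46 = 219.42 ≈ 219.4 m^3/ha

219.4 m^3/ha


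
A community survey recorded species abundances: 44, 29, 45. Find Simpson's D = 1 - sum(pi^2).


Total N = 44 + 29 + 45 = 118
Per-species terms:
  p = 44/118 = 0.372881; p^2 = 0.372881^2 = 0.139040
  p = 29/118 = 0.245763; p^2 = 0.245763^2 = 0.060399
  p = 45/118 = 0.381356; p^2 = 0.381356^2 = 0.145432
sum(p^2) = 0.139040 + 0.060399 + 0.145432 = 0.344871
D = 1 - 0.344871 = 0.655129 ≈ 0.6551

0.6551


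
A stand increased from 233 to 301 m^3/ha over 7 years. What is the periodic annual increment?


PAI = (V2 - V1) / period = (301 - 233) / 7 = 68 / 7 = 9.7143 ≈ 9.71 m^3/ha/yr

9.71 m^3/ha/yr


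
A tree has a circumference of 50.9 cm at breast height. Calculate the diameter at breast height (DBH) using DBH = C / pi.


DBH = C / pi = 50.9 / 3.141593 = 16.2020 ≈ 16.20 cm

16.20 cm


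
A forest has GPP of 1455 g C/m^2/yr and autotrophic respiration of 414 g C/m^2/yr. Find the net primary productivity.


NPP = GPP - Ra = 1455 - 414 = 1041 g C/m^2/yr

1041 g C/m^2/yr


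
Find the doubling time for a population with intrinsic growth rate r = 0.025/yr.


td = ln(2) / 0.025 = 0.693147 / 0.025 = 27.7259 ≈ 27.7 years

27.7 years


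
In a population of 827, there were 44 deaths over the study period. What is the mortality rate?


Mortality rate = 44 / 827 = 0.053204 ≈ 0.0532

0.0532


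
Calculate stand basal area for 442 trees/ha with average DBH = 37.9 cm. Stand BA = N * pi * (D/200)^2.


(D/200)^2 = (37.9/200)^2 = 0.1895^2 = 0.03591025
Individual BA = 3.141593 * 0.03591025 = 0.112815 m^2
Stand BA = 442 * 0.112815 = 49.8642 ≈ 49.86 m^2/ha

49.86 m^2/ha


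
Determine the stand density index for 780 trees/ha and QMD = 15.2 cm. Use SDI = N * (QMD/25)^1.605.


QMD/25 = 15.2/25 = 0.608
(0.608)^1.605 = exp(1.605 * ln(0.608)) = exp(1.605 * (-0.497580)) = exp(-0.798616) = 0.449951
SDI = 780 * 0.449951 = 350.962 ≈ 351

351


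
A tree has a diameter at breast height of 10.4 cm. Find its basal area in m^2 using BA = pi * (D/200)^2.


D/200 = 10.4/200 = 0.052 m
(D/200)^2 = 0.052^2 = 0.002704
BA = 3.141593 * 0.002704 = 0.00849487 ≈ 0.0085 m^2

0.0085 m^2


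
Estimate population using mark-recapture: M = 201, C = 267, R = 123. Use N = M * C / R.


N = M * C / R = 201 * 267 / 123 = 53667 / 123 = 436.32 ≈ 436

436 individuals


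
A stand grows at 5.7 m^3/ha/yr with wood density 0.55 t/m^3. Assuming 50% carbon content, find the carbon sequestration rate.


C = 5.7 * 0.55 * 0.5 = 1.5675 ≈ 1.57 t C/ha/yr

1.57 t C/ha/yr


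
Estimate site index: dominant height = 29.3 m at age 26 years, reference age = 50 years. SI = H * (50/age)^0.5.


50/26 = 1.92308
(1.92308)^0.5 = 1.38675
SI = 29.3 * 1.38675 = 40.6318 ≈ 40.6 m

40.6 m


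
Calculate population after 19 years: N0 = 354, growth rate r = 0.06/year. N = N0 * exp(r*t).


r*t = 0.06 * 19 = 1.14
exp(1.14) = 3.12677
N = 354 * 3.12677 = 1106.88 ≈ 1107

1107


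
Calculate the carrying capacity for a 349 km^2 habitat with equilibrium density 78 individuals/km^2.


K = 78 * 349 = 27222 individuals

27222 individuals


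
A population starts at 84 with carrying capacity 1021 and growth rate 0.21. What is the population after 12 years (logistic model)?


(K - N0)/N0 = (1021 - 84)/84 = 937/84 = 11.1548
r*t = 0.21 * 12 = 2.52; exp(-2.52) = 0.0804596
11.1548 * 0.0804596 = 0.897511
1 + 0.897511 = 1.89751
N = 1021 / 1.89751 = 538.074 ≈ 538

538


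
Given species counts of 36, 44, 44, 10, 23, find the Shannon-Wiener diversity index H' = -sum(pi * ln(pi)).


Total N = 36 + 44 + 44 + 10 + 23 = 157
Per-species terms:
  p = 36/157 = 0.229299; ln(p) = -1.472728; p*ln(p) = 0.229299 * (-1.472728) = -0.337695
  p = 44/157 = 0.280255; ln(p) = -1.272055; p*ln(p) = 0.280255 * (-1.272055) = -0.356500
  p = 44/157 = 0.280255; ln(p) = -1.272055; p*ln(p) = 0.280255 * (-1.272055) = -0.356500
  p = 10/157 = 0.063694; ln(p) = -2.753665; p*ln(p) = 0.063694 * (-2.753665) = -0.175392
  p = 23/157 = 0.146497; ln(p) = -1.920750; p*ln(p) = 0.146497 * (-1.920750) = -0.281384
sum(p*ln(p)) = (-0.337695) + (-0.356500) + (-0.356500) + (-0.175392) + (-0.281384) = -1.507471
H' = -(-1.507471) = 1.507471 ≈ 1.5075

1.5075


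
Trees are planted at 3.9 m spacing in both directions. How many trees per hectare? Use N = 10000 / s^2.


N = 10000 / 3.9^2 = 10000 / 15.21 = 657.462 ≈ 657 trees/ha

657 trees/ha


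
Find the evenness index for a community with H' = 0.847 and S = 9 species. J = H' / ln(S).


ln(9) = 2.19722
J = H' / ln(S) = 0.847 / 2.19722 = 0.385487 ≈ 0.3855

0.3855


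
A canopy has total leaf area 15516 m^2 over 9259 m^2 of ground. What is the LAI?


LAI = 15516 / 9259 = 1.6758 ≈ 1.68

1.68


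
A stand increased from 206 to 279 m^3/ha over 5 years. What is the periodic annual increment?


PAI = (V2 - V1) / period = (279 - 206) / 5 = 73 / 5 = 14.60 m^3/ha/yr

14.60 m^3/ha/yr


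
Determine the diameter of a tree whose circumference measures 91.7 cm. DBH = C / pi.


DBH = C / pi = 91.7 / 3.141593 = 29.1890 ≈ 29.19 cm

29.19 cm


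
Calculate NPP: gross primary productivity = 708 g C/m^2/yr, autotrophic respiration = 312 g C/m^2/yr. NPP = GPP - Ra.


NPP = GPP - Ra = 708 - 312 = 396 g C/m^2/yr

396 g C/m^2/yr


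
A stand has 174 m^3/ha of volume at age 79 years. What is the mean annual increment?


MAI = 174 / 79 = 2.2025 ≈ 2.20 m^3/ha/yr

2.20 m^3/ha/yr


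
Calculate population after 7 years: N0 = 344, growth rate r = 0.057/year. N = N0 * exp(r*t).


r*t = 0.057 * 7 = 0.399
exp(0.399) = 1.49033
N = 344 * 1.49033 = 512.674 ≈ 513

513


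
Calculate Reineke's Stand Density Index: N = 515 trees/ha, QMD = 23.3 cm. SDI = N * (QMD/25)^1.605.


QMD/25 = 23.3/25 = 0.932
(0.932)^1.605 = exp(1.605 * ln(0.932)) = exp(1.605 * (-0.0704225)) = exp(-0.113028) = 0.893126
SDI = 515 * 0.893126 = 459.960 ≈ 460

460


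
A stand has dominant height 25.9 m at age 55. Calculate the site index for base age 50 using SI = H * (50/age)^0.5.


50/55 = 0.909091
(0.909091)^0.5 = 0.953463
SI = 25.9 * 0.953463 = 24.6947 ≈ 24.7 m

24.7 m


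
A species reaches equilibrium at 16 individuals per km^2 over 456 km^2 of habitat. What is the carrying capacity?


K = 16 * 456 = 7296 individuals

7296 individuals


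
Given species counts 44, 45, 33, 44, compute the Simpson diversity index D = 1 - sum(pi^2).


Total N = 44 + 45 + 33 + 44 = 166
Per-species terms:
  p = 44/166 = 0.265060; p^2 = 0.265060^2 = 0.070257
  p = 45/166 = 0.271084; p^2 = 0.271084^2 = 0.073487
  p = 33/166 = 0.198795; p^2 = 0.198795^2 = 0.039519
  p = 44/166 = 0.265060; p^2 = 0.265060^2 = 0.070257
sum(p^2) = 0.070257 + 0.073487 + 0.039519 + 0.070257 = 0.253520
D = 1 - 0.253520 = 0.746480 ≈ 0.7465

0.7465


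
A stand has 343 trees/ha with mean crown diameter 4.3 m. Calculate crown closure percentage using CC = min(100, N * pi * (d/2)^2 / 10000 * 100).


(d/2)^2 = (4.3/2)^2 = 2.15^2 = 4.6225
Crown area = 3.141593 * 4.6225 = 14.5220 m^2
N * area / 10000 * 100 = 343 * 14.5220 / 10000 * 100 = 49.8105
CC = min(100, 49.8105) = 49.8105 ≈ 49.8%

49.8%


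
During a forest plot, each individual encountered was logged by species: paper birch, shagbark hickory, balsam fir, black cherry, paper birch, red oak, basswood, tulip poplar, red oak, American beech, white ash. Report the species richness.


Total individuals logged = 11
Distinct species (count of individuals): paper birch (2), shagbark hickory (1), balsam fir (1), black cherry (1), red oak (2), basswood (1), tulip poplar (1), American beech (1), white ash (1)
Species richness = number of distinct species = 9

9


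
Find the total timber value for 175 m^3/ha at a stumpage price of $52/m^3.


Value = 175 * 52 = $9100/ha

$9100/ha


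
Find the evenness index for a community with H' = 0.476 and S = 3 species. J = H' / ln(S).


ln(3) = 1.09861
J = H' / ln(S) = 0.476 / 1.09861 = 0.433275 ≈ 0.4333

0.4333


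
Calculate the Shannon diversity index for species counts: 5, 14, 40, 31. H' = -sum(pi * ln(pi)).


Total N = 5 + 14 + 40 + 31 = 90
Per-species terms:
  p = 5/90 = 0.055556; ln(p) = -2.890364; p*ln(p) = 0.055556 * (-2.890364) = -0.160577
  p = 14/90 = 0.155556; ln(p) = -1.860749; p*ln(p) = 0.155556 * (-1.860749) = -0.289451
  p = 40/90 = 0.444444; ln(p) = -0.810931; p*ln(p) = 0.444444 * (-0.810931) = -0.360413
  p = 31/90 = 0.344444; ln(p) = -1.065824; p*ln(p) = 0.344444 * (-1.065824) = -0.367117
sum(p*ln(p)) = (-0.160577) + (-0.289451) + (-0.360413) + (-0.367117) = -1.177558
H' = -(-1.177558) = 1.177558 ≈ 1.1776

1.1776


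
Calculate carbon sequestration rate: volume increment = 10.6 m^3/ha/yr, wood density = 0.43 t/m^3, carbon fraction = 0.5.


C = 10.6 * 0.43 * 0.5 = 2.279 ≈ 2.28 t C/ha/yr

2.28 t C/ha/yr


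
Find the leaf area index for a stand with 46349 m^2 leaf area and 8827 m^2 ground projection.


LAI = 46349 / 8827 = 5.2508 ≈ 5.25

5.25


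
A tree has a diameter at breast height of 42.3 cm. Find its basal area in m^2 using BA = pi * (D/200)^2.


D/200 = 42.3/200 = 0.2115 m
(D/200)^2 = 0.2115^2 = 0.04473225
BA = 3.141593 * 0.04473225 = 0.140531 ≈ 0.1405 m^2

0.1405 m^2


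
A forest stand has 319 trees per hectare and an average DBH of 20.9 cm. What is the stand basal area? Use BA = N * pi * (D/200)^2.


(D/200)^2 = (20.9/200)^2 = 0.1045^2 = 0.01092025
Individual BA = 3.141593 * 0.01092025 = 0.0343070 m^2
Stand BA = 319 * 0.0343070 = 10.9439 ≈ 10.94 m^2/ha

10.94 m^2/ha


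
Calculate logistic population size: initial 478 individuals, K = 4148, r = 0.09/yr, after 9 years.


(K - N0)/N0 = (4148 - 478)/478 = 3670/478 = 7.67782
r*t = 0.09 * 9 = 0.81; exp(-0.81) = 0.444858
7.67782 * 0.444858 = 3.41554
1 + 3.41554 = 4.41554
N = 4148 / 4.41554 = 939.409 ≈ 939

939


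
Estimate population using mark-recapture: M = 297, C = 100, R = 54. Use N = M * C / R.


N = M * C / R = 297 * 100 / 54 = 29700 / 54 = 550

550 individuals


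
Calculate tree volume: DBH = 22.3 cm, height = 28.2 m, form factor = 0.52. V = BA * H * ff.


(D/200)^2 = (22.3/200)^2 = 0.1115^2 = 0.01243225
BA = 3.141593 * 0.01243225 = 0.0390571 m^2
V = 0.0390571 * 28.2 * 0.52 = 0.572733 ≈ 0.573 m^3

0.573 m^3


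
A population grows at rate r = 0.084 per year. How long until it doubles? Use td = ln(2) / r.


td = ln(2) / 0.084 = 0.693147 / 0.084 = 8.25175 ≈ 8.3 years

8.3 years


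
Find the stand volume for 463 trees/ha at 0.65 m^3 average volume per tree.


V_stand = 463 * 0.65 = 300.95 ≈ 301.0 m^3/ha

301.0 m^3/ha


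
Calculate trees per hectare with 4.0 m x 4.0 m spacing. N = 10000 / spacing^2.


N = 10000 / 4.0^2 = 10000 / 16 = 625.000 ≈ 625 trees/ha

625 trees/ha


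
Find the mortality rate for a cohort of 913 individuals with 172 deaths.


Mortality rate = 172 / 913 = 0.188390 ≈ 0.1884

0.1884


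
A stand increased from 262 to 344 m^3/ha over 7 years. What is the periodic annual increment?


PAI = (V2 - V1) / period = (344 - 262) / 7 = 82 / 7 = 11.7143 ≈ 11.71 m^3/ha/yr

11.71 m^3/ha/yr


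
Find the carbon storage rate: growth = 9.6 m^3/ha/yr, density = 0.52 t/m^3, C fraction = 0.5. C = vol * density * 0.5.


C = 9.6 * 0.52 * 0.5 = 2.496 ≈ 2.50 t C/ha/yr

2.50 t C/ha/yr


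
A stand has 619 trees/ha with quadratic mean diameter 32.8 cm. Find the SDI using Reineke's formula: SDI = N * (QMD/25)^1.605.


QMD/25 = 32.8/25 = 1.312
(1.312)^1.605 = exp(1.605 * ln(1.312)) = exp(1.605 * 0.271553) = exp(0.435843) = 1.54627
SDI = 619 * 1.54627 = 957.141 ≈ 957

957


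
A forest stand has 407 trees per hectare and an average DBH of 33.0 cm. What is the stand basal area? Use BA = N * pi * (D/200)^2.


(D/200)^2 = (33.0/200)^2 = 0.165^2 = 0.027225
Individual BA = 3.141593 * 0.027225 = 0.0855299 m^2
Stand BA = 407 * 0.0855299 = 34.8107 ≈ 34.81 m^2/ha

34.81 m^2/ha


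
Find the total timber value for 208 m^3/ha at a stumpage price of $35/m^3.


Value = 208 * 35 = $7280/ha

$7280/ha


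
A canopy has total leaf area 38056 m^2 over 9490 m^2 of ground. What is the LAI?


LAI = 38056 / 9490 = 4.0101 ≈ 4.01

4.01


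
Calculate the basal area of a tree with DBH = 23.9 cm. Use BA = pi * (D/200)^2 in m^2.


D/200 = 23.9/200 = 0.1195 m
(D/200)^2 = 0.1195^2 = 0.01428025
BA = 3.141593 * 0.01428025 = 0.0448627 ≈ 0.0449 m^2

0.0449 m^2


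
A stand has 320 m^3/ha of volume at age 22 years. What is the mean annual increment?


MAI = 320 / 22 = 14.5455 ≈ 14.55 m^3/ha/yr

14.55 m^3/ha/yr


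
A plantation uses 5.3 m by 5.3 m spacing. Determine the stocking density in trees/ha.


N = 10000 / 5.3^2 = 10000 / 28.09 = 355.999 ≈ 356 trees/ha

356 trees/ha


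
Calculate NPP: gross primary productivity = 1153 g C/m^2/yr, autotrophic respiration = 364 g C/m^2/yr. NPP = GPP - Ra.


NPP = GPP - Ra = 1153 - 364 = 789 g C/m^2/yr

789 g C/m^2/yr


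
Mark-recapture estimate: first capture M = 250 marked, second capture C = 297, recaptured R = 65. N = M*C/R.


N = M * C / R = 250 * 297 / 65 = 74250 / 65 = 1142.31 ≈ 1142

1142 individuals


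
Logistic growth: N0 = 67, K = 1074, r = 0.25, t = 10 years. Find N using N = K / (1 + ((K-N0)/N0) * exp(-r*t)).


(K - N0)/N0 = (1074 - 67)/67 = 1007/67 = 15.0299
r*t = 0.25 * 10 = 2.5; exp(-2.5) = 0.0820850
15.0299 * 0.0820850 = 1.23373
1 + 1.23373 = 2.23373
N = 1074 / 2.23373 = 480.810 ≈ 481

481


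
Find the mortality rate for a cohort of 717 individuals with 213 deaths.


Mortality rate = 213 / 717 = 0.297071 ≈ 0.2971

0.2971


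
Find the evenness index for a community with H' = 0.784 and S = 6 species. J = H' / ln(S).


ln(6) = 1.79176
J = H' / ln(S) = 0.784 / 1.79176 = 0.437559 ≈ 0.4376

0.4376


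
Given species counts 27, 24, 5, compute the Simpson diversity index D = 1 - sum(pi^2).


Total N = 27 + 24 + 5 = 56
Per-species terms:
  p = 27/56 = 0.482143; p^2 = 0.482143^2 = 0.232462
  p = 24/56 = 0.428571; p^2 = 0.428571^2 = 0.183673
  p = 5/56 = 0.089286; p^2 = 0.089286^2 = 0.007972
sum(p^2) = 0.232462 + 0.183673 + 0.007972 = 0.424107
D = 1 - 0.424107 = 0.575893 ≈ 0.5759

0.5759


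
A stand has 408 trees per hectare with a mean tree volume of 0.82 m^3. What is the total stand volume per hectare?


V_stand = 408 * 0.82 = 334.56 ≈ 334.6 m^3/ha

334.6 m^3/ha


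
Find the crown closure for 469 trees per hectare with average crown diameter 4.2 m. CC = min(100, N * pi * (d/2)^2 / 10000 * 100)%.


(d/2)^2 = (4.2/2)^2 = 2.1^2 = 4.41
Crown area = 3.141593 * 4.41 = 13.8544 m^2
N * area / 10000 * 100 = 469 * 13.8544 / 10000 * 100 = 64.9771
CC = min(100, 64.9771) = 64.9771 ≈ 65.0%

65.0%


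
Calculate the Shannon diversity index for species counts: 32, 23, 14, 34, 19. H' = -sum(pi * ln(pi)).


Total N = 32 + 23 + 14 + 34 + 19 = 122
Per-species terms:
  p = 32/122 = 0.262295; ln(p) = -1.338285; p*ln(p) = 0.262295 * (-1.338285) = -0.351025
  p = 23/122 = 0.188525; ln(p) = -1.668525; p*ln(p) = 0.188525 * (-1.668525) = -0.314559
  p = 14/122 = 0.114754; ln(p) = -2.164965; p*ln(p) = 0.114754 * (-2.164965) = -0.248438
  p = 34/122 = 0.278689; ln(p) = -1.277659; p*ln(p) = 0.278689 * (-1.277659) = -0.356070
  p = 19/122 = 0.155738; ln(p) = -1.859580; p*ln(p) = 0.155738 * (-1.859580) = -0.289607
sum(p*ln(p)) = (-0.351025) + (-0.314559) + (-0.248438) + (-0.356070) + (-0.289607) = -1.559699
H' = -(-1.559699) = 1.559699 ≈ 1.5597

1.5597


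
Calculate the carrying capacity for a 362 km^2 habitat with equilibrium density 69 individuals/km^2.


K = 69 * 362 = 24978 individuals

24978 individuals


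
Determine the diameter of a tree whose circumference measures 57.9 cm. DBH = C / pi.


DBH = C / pi = 57.9 / 3.141593 = 18.4301 ≈ 18.43 cm

18.43 cm


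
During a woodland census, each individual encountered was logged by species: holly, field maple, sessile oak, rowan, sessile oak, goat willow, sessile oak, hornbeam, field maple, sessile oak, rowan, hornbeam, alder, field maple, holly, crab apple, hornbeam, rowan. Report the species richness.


Total individuals logged = 18
Distinct species (count of individuals): holly (2), field maple (3), sessile oak (4), rowan (3), goat willow (1), hornbeam (3), alder (1), crab apple (1)
Species richness = number of distinct species = 8

8


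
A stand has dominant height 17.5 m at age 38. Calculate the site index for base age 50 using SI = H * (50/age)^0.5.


50/38 = 1.31579
(1.31579)^0.5 = 1.14708
SI = 17.5 * 1.14708 = 20.0739 ≈ 20.1 m

20.1 m


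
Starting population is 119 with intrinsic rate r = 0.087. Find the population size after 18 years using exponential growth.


r*t = 0.087 * 18 = 1.566
exp(1.566) = 4.78746
N = 119 * 4.78746 = 569.708 ≈ 570

570


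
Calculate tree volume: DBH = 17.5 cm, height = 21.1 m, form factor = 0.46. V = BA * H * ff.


(D/200)^2 = (17.5/200)^2 = 0.0875^2 = 0.00765625
BA = 3.141593 * 0.00765625 = 0.0240528 m^2
V = 0.0240528 * 21.1 * 0.46 = 0.233456 ≈ 0.233 m^3

0.233 m^3


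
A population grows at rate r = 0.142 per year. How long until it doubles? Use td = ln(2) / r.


td = ln(2) / 0.142 = 0.693147 / 0.142 = 4.88132 ≈ 4.9 years

4.9 years


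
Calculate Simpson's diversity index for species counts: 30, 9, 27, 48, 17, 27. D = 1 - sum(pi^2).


Total N = 30 + 9 + 27 + 48 + 17 + 27 = 158
Per-species terms:
  p = 30/158 = 0.189873; p^2 = 0.189873^2 = 0.036052
  p = 9/158 = 0.056962; p^2 = 0.056962^2 = 0.003245
  p = 27/158 = 0.170886; p^2 = 0.170886^2 = 0.029202
  p = 48/158 = 0.303797; p^2 = 0.303797^2 = 0.092293
  p = 17/158 = 0.107595; p^2 = 0.107595^2 = 0.011577
  p = 27/158 = 0.170886; p^2 = 0.170886^2 = 0.029202
sum(p^2) = 0.036052 + 0.003245 + 0.029202 + 0.092293 + 0.011577 + 0.029202 = 0.201571
D = 1 - 0.201571 = 0.798429 ≈ 0.7984

0.7984


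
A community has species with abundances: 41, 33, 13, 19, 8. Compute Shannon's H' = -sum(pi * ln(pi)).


Total N = 41 + 33 + 13 + 19 + 8 = 114
Per-species terms:
  p = 41/114 = 0.359649; ln(p) = -1.022627; p*ln(p) = 0.359649 * (-1.022627) = -0.367787
  p = 33/114 = 0.289474; ln(p) = -1.239690; p*ln(p) = 0.289474 * (-1.239690) = -0.358858
  p = 13/114 = 0.114035; ln(p) = -2.171250; p*ln(p) = 0.114035 * (-2.171250) = -0.247598
  p = 19/114 = 0.166667; ln(p) = -1.791757; p*ln(p) = 0.166667 * (-1.791757) = -0.298627
  p = 8/114 = 0.070175; ln(p) = -2.656763; p*ln(p) = 0.070175 * (-2.656763) = -0.186438
sum(p*ln(p)) = (-0.367787) + (-0.358858) + (-0.247598) + (-0.298627) + (-0.186438) = -1.459308
H' = -(-1.459308) = 1.459308 ≈ 1.4593

1.4593


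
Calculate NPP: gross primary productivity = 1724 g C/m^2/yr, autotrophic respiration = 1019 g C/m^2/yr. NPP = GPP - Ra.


NPP = GPP - Ra = 1724 - 1019 = 705 g C/m^2/yr

705 g C/m^2/yr


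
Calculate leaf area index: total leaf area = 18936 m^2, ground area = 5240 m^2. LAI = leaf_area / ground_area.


LAI = 18936 / 5240 = 3.6137 ≈ 3.61

3.61


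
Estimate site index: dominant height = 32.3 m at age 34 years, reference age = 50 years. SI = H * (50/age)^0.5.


50/34 = 1.47059
(1.47059)^0.5 = 1.21268
SI = 32.3 * 1.21268 = 39.1696 ≈ 39.2 m

39.2 m


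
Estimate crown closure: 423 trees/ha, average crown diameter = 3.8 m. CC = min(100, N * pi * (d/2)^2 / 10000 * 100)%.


(d/2)^2 = (3.8/2)^2 = 1.9^2 = 3.61
Crown area = 3.141593 * 3.61 = 11.3412 m^2
N * area / 10000 * 100 = 423 * 11.3412 / 10000 * 100 = 47.9733
CC = min(100, 47.9733) = 47.9733 ≈ 48.0%

48.0%


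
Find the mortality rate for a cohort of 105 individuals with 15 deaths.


Mortality rate = 15 / 105 = 0.142857 ≈ 0.1429

0.1429


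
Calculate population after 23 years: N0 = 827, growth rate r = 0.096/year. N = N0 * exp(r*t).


r*t = 0.096 * 23 = 2.208
exp(2.208) = 9.09750
N = 827 * 9.09750 = 7523.63 ≈ 7524

7524


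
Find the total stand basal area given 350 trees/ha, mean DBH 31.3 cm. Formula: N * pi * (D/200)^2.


(D/200)^2 = (31.3/200)^2 = 0.1565^2 = 0.02449225
Individual BA = 3.141593 * 0.02449225 = 0.0769447 m^2
Stand BA = 350 * 0.0769447 = 26.9306 ≈ 26.93 m^2/ha

26.93 m^2/ha


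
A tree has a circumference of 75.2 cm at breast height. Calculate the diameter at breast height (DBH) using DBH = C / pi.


DBH = C / pi = 75.2 / 3.141593 = 23.9369 ≈ 23.94 cm

23.94 cm


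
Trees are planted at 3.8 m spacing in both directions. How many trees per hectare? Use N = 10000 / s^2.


N = 10000 / 3.8^2 = 10000 / 14.44 = 692.521 ≈ 693 trees/ha

693 trees/ha


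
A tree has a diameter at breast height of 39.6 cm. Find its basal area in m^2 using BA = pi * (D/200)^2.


D/200 = 39.6/200 = 0.198 m
(D/200)^2 = 0.198^2 = 0.039204
BA = 3.141593 * 0.039204 = 0.123163 ≈ 0.1232 m^2

0.1232 m^2


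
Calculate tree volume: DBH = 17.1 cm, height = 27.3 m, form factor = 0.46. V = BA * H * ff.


(D/200)^2 = (17.1/200)^2 = 0.0855^2 = 0.00731025
BA = 3.141593 * 0.00731025 = 0.0229658 m^2
V = 0.0229658 * 27.3 * 0.46 = 0.288405 ≈ 0.288 m^3

0.288 m^3


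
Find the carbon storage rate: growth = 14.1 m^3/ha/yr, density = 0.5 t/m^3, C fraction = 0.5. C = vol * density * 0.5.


C = 14.1 * 0.5 * 0.5 = 3.525 ≈ 3.53 t C/ha/yr

3.53 t C/ha/yr


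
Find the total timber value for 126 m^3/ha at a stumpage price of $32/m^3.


Value = 126 * 32 = $4032/ha

$4032/ha


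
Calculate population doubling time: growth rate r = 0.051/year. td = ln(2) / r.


td = ln(2) / 0.051 = 0.693147 / 0.051 = 13.5911 ≈ 13.6 years

13.6 years


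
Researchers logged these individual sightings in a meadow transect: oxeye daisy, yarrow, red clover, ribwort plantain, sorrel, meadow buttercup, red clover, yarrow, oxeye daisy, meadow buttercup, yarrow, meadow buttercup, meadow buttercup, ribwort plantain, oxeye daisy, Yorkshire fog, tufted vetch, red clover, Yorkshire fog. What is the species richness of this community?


Total individuals logged = 19
Distinct species (count of individuals): oxeye daisy (3), yarrow (3), red clover (3), ribwort plantain (2), sorrel (1), meadow buttercup (4), Yorkshire fog (2), tufted vetch (1)
Species richness = number of distinct species = 8

8


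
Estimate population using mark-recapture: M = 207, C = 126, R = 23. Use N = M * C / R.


N = M * C / R = 207 * 126 / 23 = 26082 / 23 = 1134

1134 individuals


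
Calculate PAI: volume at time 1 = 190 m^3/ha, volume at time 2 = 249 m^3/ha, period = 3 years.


PAI = (V2 - V1) / period = (249 - 190) / 3 = 59 / 3 = 19.6667 ≈ 19.67 m^3/ha/yr

19.67 m^3/ha/yr


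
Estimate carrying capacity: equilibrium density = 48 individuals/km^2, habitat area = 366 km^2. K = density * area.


K = 48 * 366 = 17568 individuals

17568 individuals


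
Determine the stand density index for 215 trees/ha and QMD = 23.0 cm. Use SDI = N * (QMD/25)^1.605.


QMD/25 = 23.0/25 = 0.92
(0.92)^1.605 = exp(1.605 * ln(0.92)) = exp(1.605 * (-0.0833816)) = exp(-0.133827) = 0.874741
SDI = 215 * 0.874741 = 188.069 ≈ 188

188


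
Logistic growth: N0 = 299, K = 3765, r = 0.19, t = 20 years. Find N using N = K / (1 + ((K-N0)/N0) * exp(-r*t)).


(K - N0)/N0 = (3765 - 299)/299 = 3466/299 = 11.5920
r*t = 0.19 * 20 = 3.8; exp(-3.8) = 0.0223708
11.5920 * 0.0223708 = 0.259322
1 + 0.259322 = 1.25932
N = 3765 / 1.25932 = 2989.71 ≈ 2990

2990


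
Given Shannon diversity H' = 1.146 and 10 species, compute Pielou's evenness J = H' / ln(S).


ln(10) = 2.30259
J = H' / ln(S) = 1.146 / 2.30259 = 0.497700 ≈ 0.4977

0.4977


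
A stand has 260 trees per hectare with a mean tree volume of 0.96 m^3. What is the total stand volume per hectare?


V_stand = 260 * 0.96 = 249.6 m^3/ha

249.6 m^3/ha


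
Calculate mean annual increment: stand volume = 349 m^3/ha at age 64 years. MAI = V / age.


MAI = 349 / 64 = 5.4531 ≈ 5.45 m^3/ha/yr

5.45 m^3/ha/yr


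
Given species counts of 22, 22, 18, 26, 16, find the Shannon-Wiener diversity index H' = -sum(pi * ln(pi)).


Total N = 22 + 22 + 18 + 26 + 16 = 104
Per-species terms:
  p = 22/104 = 0.211538; ln(p) = -1.553351; p*ln(p) = 0.211538 * (-1.553351) = -0.328593
  p = 22/104 = 0.211538; ln(p) = -1.553351; p*ln(p) = 0.211538 * (-1.553351) = -0.328593
  p = 18/104 = 0.173077; ln(p) = -1.754019; p*ln(p) = 0.173077 * (-1.754019) = -0.303580
  p = 26/104 = 0.250000; ln(p) = -1.386294; p*ln(p) = 0.250000 * (-1.386294) = -0.346574
  p = 16/104 = 0.153846; ln(p) = -1.871803; p*ln(p) = 0.153846 * (-1.871803) = -0.287969
sum(p*ln(p)) = (-0.328593) + (-0.328593) + (-0.303580) + (-0.346574) + (-0.287969) = -1.595309
H' = -(-1.595309) = 1.595309 ≈ 1.5953

1.5953


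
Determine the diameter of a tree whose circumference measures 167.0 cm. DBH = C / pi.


DBH = C / pi = 167.0 / 3.141593 = 53.1577 ≈ 53.16 cm

53.16 cm


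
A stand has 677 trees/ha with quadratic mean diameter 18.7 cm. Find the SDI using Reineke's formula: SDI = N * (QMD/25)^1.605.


QMD/25 = 18.7/25 = 0.748
(0.748)^1.605 = exp(1.605 * ln(0.748)) = exp(1.605 * (-0.290352)) = exp(-0.466015) = 0.627498
SDI = 677 * 0.627498 = 424.816 ≈ 425

425


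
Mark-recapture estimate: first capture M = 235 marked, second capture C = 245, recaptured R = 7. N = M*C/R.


N = M * C / R = 235 * 245 / 7 = 57575 / 7 = 8225

8225 individuals


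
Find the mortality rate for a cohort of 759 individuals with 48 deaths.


Mortality rate = 48 / 759 = 0.063241 ≈ 0.0632

0.0632


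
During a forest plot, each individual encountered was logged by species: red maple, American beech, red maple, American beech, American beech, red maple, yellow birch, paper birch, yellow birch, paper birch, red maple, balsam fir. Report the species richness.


Total individuals logged = 12
Distinct species (count of individuals): red maple (4), American beech (3), yellow birch (2), paper birch (2), balsam fir (1)
Species richness = number of distinct species = 5

5


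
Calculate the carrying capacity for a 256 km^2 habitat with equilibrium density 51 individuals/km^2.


K = 51 * 256 = 13056 individuals

13056 individuals


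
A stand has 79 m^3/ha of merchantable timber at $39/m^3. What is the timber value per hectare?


Value = 79 * 39 = $3081/ha

$3081/ha


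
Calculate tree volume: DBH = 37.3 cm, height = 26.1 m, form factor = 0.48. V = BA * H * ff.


(D/200)^2 = (37.3/200)^2 = 0.1865^2 = 0.03478225
BA = 3.141593 * 0.03478225 = 0.109272 m^2
V = 0.109272 * 26.1 * 0.48 = 1.36896 ≈ 1.369 m^3

1.369 m^3


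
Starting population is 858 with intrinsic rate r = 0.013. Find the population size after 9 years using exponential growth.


r*t = 0.013 * 9 = 0.117
exp(0.117) = 1.12412
N = 858 * 1.12412 = 964.495 ≈ 964

964


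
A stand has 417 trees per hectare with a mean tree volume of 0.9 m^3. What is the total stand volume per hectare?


V_stand = 417 * 0.9 = 375.3 m^3/ha

375.3 m^3/ha


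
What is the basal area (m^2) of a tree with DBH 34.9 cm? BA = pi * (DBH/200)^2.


D/200 = 34.9/200 = 0.1745 m
(D/200)^2 = 0.1745^2 = 0.03045025
BA = 3.141593 * 0.03045025 = 0.0956623 ≈ 0.0957 m^2

0.0957 m^2


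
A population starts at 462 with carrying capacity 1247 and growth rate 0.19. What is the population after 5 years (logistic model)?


(K - N0)/N0 = (1247 - 462)/462 = 785/462 = 1.69913
r*t = 0.19 * 5 = 0.95; exp(-0.95) = 0.386741
1.69913 * 0.386741 = 0.657123
1 + 0.657123 = 1.65712
N = 1247 / 1.65712 = 752.510 ≈ 753

753


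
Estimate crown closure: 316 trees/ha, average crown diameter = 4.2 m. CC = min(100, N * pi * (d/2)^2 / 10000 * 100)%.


(d/2)^2 = (4.2/2)^2 = 2.1^2 = 4.41
Crown area = 3.141593 * 4.41 = 13.8544 m^2
N * area / 10000 * 100 = 316 * 13.8544 / 10000 * 100 = 43.7799
CC = min(100, 43.7799) = 43.7799 ≈ 43.8%

43.8%


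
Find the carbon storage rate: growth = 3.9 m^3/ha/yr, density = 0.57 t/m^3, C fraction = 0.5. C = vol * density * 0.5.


C = 3.9 * 0.57 * 0.5 = 1.1115 ≈ 1.11 t C/ha/yr

1.11 t C/ha/yr


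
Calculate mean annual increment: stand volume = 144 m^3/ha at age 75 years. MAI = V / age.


MAI = 144 / 75 = 1.92 m^3/ha/yr

1.92 m^3/ha/yr


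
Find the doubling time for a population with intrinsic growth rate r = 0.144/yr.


td = ln(2) / 0.144 = 0.693147 / 0.144 = 4.81352 ≈ 4.8 years

4.8 years


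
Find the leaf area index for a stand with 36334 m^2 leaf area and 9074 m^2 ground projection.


LAI = 36334 / 9074 = 4.0042 ≈ 4.00

4.00


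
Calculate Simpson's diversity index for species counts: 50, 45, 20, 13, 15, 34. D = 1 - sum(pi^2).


Total N = 50 + 45 + 20 + 13 + 15 + 34 = 177
Per-species terms:
  p = 50/177 = 0.282486; p^2 = 0.282486^2 = 0.079798
  p = 45/177 = 0.254237; p^2 = 0.254237^2 = 0.064636
  p = 20/177 = 0.112994; p^2 = 0.112994^2 = 0.012768
  p = 13/177 = 0.073446; p^2 = 0.073446^2 = 0.005394
  p = 15/177 = 0.084746; p^2 = 0.084746^2 = 0.007182
  p = 34/177 = 0.192090; p^2 = 0.192090^2 = 0.036899
sum(p^2) = 0.079798 + 0.064636 + 0.012768 + 0.005394 + 0.007182 + 0.036899 = 0.206677
D = 1 - 0.206677 = 0.793323 ≈ 0.7933

0.7933


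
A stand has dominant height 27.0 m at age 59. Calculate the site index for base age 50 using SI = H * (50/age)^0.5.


50/59 = 0.847458
(0.847458)^0.5 = 0.920575
SI = 27.0 * 0.920575 = 24.8555 ≈ 24.9 m

24.9 m


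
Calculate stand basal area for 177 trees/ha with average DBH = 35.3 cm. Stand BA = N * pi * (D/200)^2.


(D/200)^2 = (35.3/200)^2 = 0.1765^2 = 0.03115225
Individual BA = 3.141593 * 0.03115225 = 0.0978677 m^2
Stand BA = 177 * 0.0978677 = 17.3226 ≈ 17.32 m^2/ha

17.32 m^2/ha


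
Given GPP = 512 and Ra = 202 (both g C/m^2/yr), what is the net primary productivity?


NPP = GPP - Ra = 512 - 202 = 310 g C/m^2/yr

310 g C/m^2/yr


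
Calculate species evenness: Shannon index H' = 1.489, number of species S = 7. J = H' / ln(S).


ln(7) = 1.94591
J = H' / ln(S) = 1.489 / 1.94591 = 0.765195 ≈ 0.7652

0.7652


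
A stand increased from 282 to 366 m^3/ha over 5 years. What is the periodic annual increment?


PAI = (V2 - V1) / period = (366 - 282) / 5 = 84 / 5 = 16.80 m^3/ha/yr

16.80 m^3/ha/yr


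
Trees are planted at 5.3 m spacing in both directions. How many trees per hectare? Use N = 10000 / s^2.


N = 10000 / 5.3^2 = 10000 / 28.09 = 355.999 ≈ 356 trees/ha

356 trees/ha


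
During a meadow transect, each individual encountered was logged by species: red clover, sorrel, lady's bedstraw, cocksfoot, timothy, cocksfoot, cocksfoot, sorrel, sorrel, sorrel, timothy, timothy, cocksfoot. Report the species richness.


Total individuals logged = 13
Distinct species (count of individuals): red clover (1), sorrel (4), lady's bedstraw (1), cocksfoot (4), timothy (3)
Species richness = number of distinct species = 5

5


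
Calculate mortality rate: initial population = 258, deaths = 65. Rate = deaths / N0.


Mortality rate = 65 / 258 = 0.251938 ≈ 0.2519

0.2519


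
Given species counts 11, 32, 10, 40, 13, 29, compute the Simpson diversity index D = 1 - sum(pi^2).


Total N = 11 + 32 + 10 + 40 + 13 + 29 = 135
Per-species terms:
  p = 11/135 = 0.081481; p^2 = 0.081481^2 = 0.006639
  p = 32/135 = 0.237037; p^2 = 0.237037^2 = 0.056187
  p = 10/135 = 0.074074; p^2 = 0.074074^2 = 0.005487
  p = 40/135 = 0.296296; p^2 = 0.296296^2 = 0.087791
  p = 13/135 = 0.096296; p^2 = 0.096296^2 = 0.009273
  p = 29/135 = 0.214815; p^2 = 0.214815^2 = 0.046145
sum(p^2) = 0.006639 + 0.056187 + 0.005487 + 0.087791 + 0.009273 + 0.046145 = 0.211522
D = 1 - 0.211522 = 0.788478 ≈ 0.7885

0.7885


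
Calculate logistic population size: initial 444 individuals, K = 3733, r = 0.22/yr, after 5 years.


(K - N0)/N0 = (3733 - 444)/444 = 3289/444 = 7.40766
r*t = 0.22 * 5 = 1.1; exp(-1.1) = 0.332871
7.40766 * 0.332871 = 2.46580
1 + 2.46580 = 3.46580
N = 3733 / 3.46580 = 1077.10 ≈ 1077

1077


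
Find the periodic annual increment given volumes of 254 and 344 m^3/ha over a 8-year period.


PAI = (V2 - V1) / period = (344 - 254) / 8 = 90 / 8 = 11.25 m^3/ha/yr

11.25 m^3/ha/yr


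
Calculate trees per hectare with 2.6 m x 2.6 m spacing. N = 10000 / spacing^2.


N = 10000 / 2.6^2 = 10000 / 6.76 = 1479.29 ≈ 1479 trees/ha

1479 trees/ha


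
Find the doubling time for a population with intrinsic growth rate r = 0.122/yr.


td = ln(2) / 0.122 = 0.693147 / 0.122 = 5.68153 ≈ 5.7 years

5.7 years


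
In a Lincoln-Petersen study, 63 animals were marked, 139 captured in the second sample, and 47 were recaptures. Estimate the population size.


N = M * C / R = 63 * 139 / 47 = 8757 / 47 = 186.32 ≈ 186

186 individuals


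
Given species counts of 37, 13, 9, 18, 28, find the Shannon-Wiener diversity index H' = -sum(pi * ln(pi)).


Total N = 37 + 13 + 9 + 18 + 28 = 105
Per-species terms:
  p = 37/105 = 0.352381; ln(p) = -1.043042; p*ln(p) = 0.352381 * (-1.043042) = -0.367548
  p = 13/105 = 0.123810; ln(p) = -2.089007; p*ln(p) = 0.123810 * (-2.089007) = -0.258640
  p = 9/105 = 0.085714; ln(p) = -2.456739; p*ln(p) = 0.085714 * (-2.456739) = -0.210577
  p = 18/105 = 0.171429; ln(p) = -1.763586; p*ln(p) = 0.171429 * (-1.763586) = -0.302330
  p = 28/105 = 0.266667; ln(p) = -1.321755; p*ln(p) = 0.266667 * (-1.321755) = -0.352468
sum(p*ln(p)) = (-0.367548) + (-0.258640) + (-0.210577) + (-0.302330) + (-0.352468) = -1.491563
H' = -(-1.491563) = 1.491563 ≈ 1.4916

1.4916


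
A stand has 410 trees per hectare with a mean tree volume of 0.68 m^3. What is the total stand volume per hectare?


V_stand = 410 * 0.68 = 278.8 m^3/ha

278.8 m^3/ha


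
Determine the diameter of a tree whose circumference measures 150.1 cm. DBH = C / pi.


DBH = C / pi = 150.1 / 3.141593 = 47.7783 ≈ 47.78 cm

47.78 cm


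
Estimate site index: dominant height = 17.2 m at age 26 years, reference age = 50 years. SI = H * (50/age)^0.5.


50/26 = 1.92308
(1.92308)^0.5 = 1.38675
SI = 17.2 * 1.38675 = 23.8521 ≈ 23.9 m

23.9 m


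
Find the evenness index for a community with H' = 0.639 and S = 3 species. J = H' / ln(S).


ln(3) = 1.09861
J = H' / ln(S) = 0.639 / 1.09861 = 0.581644 ≈ 0.5816

0.5816


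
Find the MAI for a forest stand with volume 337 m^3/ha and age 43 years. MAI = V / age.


MAI = 337 / 43 = 7.8372 ≈ 7.84 m^3/ha/yr

7.84 m^3/ha/yr


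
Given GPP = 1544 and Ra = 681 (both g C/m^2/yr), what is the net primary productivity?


NPP = GPP - Ra = 1544 - 681 = 863 g C/m^2/yr

863 g C/m^2/yr
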